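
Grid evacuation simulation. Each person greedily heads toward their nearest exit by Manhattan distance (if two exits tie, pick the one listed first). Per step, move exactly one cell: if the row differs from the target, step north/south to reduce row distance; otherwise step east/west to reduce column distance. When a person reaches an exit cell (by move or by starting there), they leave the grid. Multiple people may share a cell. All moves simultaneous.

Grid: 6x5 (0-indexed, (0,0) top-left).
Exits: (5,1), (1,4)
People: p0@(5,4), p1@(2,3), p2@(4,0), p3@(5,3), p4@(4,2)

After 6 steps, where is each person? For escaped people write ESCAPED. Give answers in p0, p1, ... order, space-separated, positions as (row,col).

Step 1: p0:(5,4)->(5,3) | p1:(2,3)->(1,3) | p2:(4,0)->(5,0) | p3:(5,3)->(5,2) | p4:(4,2)->(5,2)
Step 2: p0:(5,3)->(5,2) | p1:(1,3)->(1,4)->EXIT | p2:(5,0)->(5,1)->EXIT | p3:(5,2)->(5,1)->EXIT | p4:(5,2)->(5,1)->EXIT
Step 3: p0:(5,2)->(5,1)->EXIT | p1:escaped | p2:escaped | p3:escaped | p4:escaped

ESCAPED ESCAPED ESCAPED ESCAPED ESCAPED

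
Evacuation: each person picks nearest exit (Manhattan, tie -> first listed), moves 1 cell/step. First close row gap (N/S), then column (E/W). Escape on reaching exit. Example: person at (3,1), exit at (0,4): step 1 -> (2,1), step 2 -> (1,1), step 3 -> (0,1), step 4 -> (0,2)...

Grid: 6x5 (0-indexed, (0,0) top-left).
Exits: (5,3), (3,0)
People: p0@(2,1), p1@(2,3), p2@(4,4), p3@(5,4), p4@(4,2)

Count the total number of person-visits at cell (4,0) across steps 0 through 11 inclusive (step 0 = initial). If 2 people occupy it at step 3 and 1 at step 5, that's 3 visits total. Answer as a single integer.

Answer: 0

Derivation:
Step 0: p0@(2,1) p1@(2,3) p2@(4,4) p3@(5,4) p4@(4,2) -> at (4,0): 0 [-], cum=0
Step 1: p0@(3,1) p1@(3,3) p2@(5,4) p3@ESC p4@(5,2) -> at (4,0): 0 [-], cum=0
Step 2: p0@ESC p1@(4,3) p2@ESC p3@ESC p4@ESC -> at (4,0): 0 [-], cum=0
Step 3: p0@ESC p1@ESC p2@ESC p3@ESC p4@ESC -> at (4,0): 0 [-], cum=0
Total visits = 0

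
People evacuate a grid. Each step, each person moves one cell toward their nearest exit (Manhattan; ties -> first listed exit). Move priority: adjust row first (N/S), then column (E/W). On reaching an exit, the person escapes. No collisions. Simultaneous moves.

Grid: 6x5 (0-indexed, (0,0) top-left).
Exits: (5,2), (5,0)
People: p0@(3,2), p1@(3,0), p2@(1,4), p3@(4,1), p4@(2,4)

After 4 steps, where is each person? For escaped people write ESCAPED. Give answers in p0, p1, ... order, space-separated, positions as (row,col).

Step 1: p0:(3,2)->(4,2) | p1:(3,0)->(4,0) | p2:(1,4)->(2,4) | p3:(4,1)->(5,1) | p4:(2,4)->(3,4)
Step 2: p0:(4,2)->(5,2)->EXIT | p1:(4,0)->(5,0)->EXIT | p2:(2,4)->(3,4) | p3:(5,1)->(5,2)->EXIT | p4:(3,4)->(4,4)
Step 3: p0:escaped | p1:escaped | p2:(3,4)->(4,4) | p3:escaped | p4:(4,4)->(5,4)
Step 4: p0:escaped | p1:escaped | p2:(4,4)->(5,4) | p3:escaped | p4:(5,4)->(5,3)

ESCAPED ESCAPED (5,4) ESCAPED (5,3)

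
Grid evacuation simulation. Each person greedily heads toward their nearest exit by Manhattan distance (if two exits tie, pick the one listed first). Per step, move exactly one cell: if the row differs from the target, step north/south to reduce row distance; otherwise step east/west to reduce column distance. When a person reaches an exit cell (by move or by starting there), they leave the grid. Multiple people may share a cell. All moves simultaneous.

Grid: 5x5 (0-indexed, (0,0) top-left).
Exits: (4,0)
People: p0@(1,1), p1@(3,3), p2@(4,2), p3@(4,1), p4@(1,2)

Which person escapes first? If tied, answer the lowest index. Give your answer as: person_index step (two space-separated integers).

Step 1: p0:(1,1)->(2,1) | p1:(3,3)->(4,3) | p2:(4,2)->(4,1) | p3:(4,1)->(4,0)->EXIT | p4:(1,2)->(2,2)
Step 2: p0:(2,1)->(3,1) | p1:(4,3)->(4,2) | p2:(4,1)->(4,0)->EXIT | p3:escaped | p4:(2,2)->(3,2)
Step 3: p0:(3,1)->(4,1) | p1:(4,2)->(4,1) | p2:escaped | p3:escaped | p4:(3,2)->(4,2)
Step 4: p0:(4,1)->(4,0)->EXIT | p1:(4,1)->(4,0)->EXIT | p2:escaped | p3:escaped | p4:(4,2)->(4,1)
Step 5: p0:escaped | p1:escaped | p2:escaped | p3:escaped | p4:(4,1)->(4,0)->EXIT
Exit steps: [4, 4, 2, 1, 5]
First to escape: p3 at step 1

Answer: 3 1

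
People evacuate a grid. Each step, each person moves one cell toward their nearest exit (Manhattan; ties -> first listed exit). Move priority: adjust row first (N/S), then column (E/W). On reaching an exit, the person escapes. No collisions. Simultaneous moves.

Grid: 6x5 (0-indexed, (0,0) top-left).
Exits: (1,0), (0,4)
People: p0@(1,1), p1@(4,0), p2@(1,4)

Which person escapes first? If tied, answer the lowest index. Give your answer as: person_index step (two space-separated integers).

Step 1: p0:(1,1)->(1,0)->EXIT | p1:(4,0)->(3,0) | p2:(1,4)->(0,4)->EXIT
Step 2: p0:escaped | p1:(3,0)->(2,0) | p2:escaped
Step 3: p0:escaped | p1:(2,0)->(1,0)->EXIT | p2:escaped
Exit steps: [1, 3, 1]
First to escape: p0 at step 1

Answer: 0 1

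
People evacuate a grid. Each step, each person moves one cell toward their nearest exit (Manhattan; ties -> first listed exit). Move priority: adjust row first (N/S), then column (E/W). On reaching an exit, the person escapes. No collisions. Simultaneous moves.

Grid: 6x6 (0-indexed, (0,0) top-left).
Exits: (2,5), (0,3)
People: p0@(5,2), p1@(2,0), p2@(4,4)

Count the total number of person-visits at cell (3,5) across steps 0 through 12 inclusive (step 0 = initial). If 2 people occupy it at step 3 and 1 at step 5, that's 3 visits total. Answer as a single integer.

Answer: 0

Derivation:
Step 0: p0@(5,2) p1@(2,0) p2@(4,4) -> at (3,5): 0 [-], cum=0
Step 1: p0@(4,2) p1@(2,1) p2@(3,4) -> at (3,5): 0 [-], cum=0
Step 2: p0@(3,2) p1@(2,2) p2@(2,4) -> at (3,5): 0 [-], cum=0
Step 3: p0@(2,2) p1@(2,3) p2@ESC -> at (3,5): 0 [-], cum=0
Step 4: p0@(2,3) p1@(2,4) p2@ESC -> at (3,5): 0 [-], cum=0
Step 5: p0@(2,4) p1@ESC p2@ESC -> at (3,5): 0 [-], cum=0
Step 6: p0@ESC p1@ESC p2@ESC -> at (3,5): 0 [-], cum=0
Total visits = 0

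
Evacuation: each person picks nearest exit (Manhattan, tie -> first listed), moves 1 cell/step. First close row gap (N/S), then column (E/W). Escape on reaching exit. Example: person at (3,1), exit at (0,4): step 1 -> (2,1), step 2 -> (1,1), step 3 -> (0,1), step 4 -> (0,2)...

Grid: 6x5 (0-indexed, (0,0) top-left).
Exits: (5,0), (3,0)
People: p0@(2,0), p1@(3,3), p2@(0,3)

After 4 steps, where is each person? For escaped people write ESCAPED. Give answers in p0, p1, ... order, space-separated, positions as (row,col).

Step 1: p0:(2,0)->(3,0)->EXIT | p1:(3,3)->(3,2) | p2:(0,3)->(1,3)
Step 2: p0:escaped | p1:(3,2)->(3,1) | p2:(1,3)->(2,3)
Step 3: p0:escaped | p1:(3,1)->(3,0)->EXIT | p2:(2,3)->(3,3)
Step 4: p0:escaped | p1:escaped | p2:(3,3)->(3,2)

ESCAPED ESCAPED (3,2)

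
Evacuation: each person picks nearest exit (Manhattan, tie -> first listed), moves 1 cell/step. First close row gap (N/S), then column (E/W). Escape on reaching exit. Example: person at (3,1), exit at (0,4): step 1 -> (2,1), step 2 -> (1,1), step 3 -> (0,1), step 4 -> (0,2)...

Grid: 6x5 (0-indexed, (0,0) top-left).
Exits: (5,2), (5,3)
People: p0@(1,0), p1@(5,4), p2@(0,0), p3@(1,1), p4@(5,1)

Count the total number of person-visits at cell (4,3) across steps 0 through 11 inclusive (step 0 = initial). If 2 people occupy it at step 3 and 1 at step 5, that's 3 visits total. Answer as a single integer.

Answer: 0

Derivation:
Step 0: p0@(1,0) p1@(5,4) p2@(0,0) p3@(1,1) p4@(5,1) -> at (4,3): 0 [-], cum=0
Step 1: p0@(2,0) p1@ESC p2@(1,0) p3@(2,1) p4@ESC -> at (4,3): 0 [-], cum=0
Step 2: p0@(3,0) p1@ESC p2@(2,0) p3@(3,1) p4@ESC -> at (4,3): 0 [-], cum=0
Step 3: p0@(4,0) p1@ESC p2@(3,0) p3@(4,1) p4@ESC -> at (4,3): 0 [-], cum=0
Step 4: p0@(5,0) p1@ESC p2@(4,0) p3@(5,1) p4@ESC -> at (4,3): 0 [-], cum=0
Step 5: p0@(5,1) p1@ESC p2@(5,0) p3@ESC p4@ESC -> at (4,3): 0 [-], cum=0
Step 6: p0@ESC p1@ESC p2@(5,1) p3@ESC p4@ESC -> at (4,3): 0 [-], cum=0
Step 7: p0@ESC p1@ESC p2@ESC p3@ESC p4@ESC -> at (4,3): 0 [-], cum=0
Total visits = 0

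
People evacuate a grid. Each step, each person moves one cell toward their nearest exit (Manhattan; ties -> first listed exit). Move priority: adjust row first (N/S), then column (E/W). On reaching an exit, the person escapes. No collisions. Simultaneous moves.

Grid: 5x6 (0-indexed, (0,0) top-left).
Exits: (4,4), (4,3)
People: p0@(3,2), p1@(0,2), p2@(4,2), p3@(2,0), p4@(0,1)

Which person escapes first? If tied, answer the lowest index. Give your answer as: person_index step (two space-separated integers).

Answer: 2 1

Derivation:
Step 1: p0:(3,2)->(4,2) | p1:(0,2)->(1,2) | p2:(4,2)->(4,3)->EXIT | p3:(2,0)->(3,0) | p4:(0,1)->(1,1)
Step 2: p0:(4,2)->(4,3)->EXIT | p1:(1,2)->(2,2) | p2:escaped | p3:(3,0)->(4,0) | p4:(1,1)->(2,1)
Step 3: p0:escaped | p1:(2,2)->(3,2) | p2:escaped | p3:(4,0)->(4,1) | p4:(2,1)->(3,1)
Step 4: p0:escaped | p1:(3,2)->(4,2) | p2:escaped | p3:(4,1)->(4,2) | p4:(3,1)->(4,1)
Step 5: p0:escaped | p1:(4,2)->(4,3)->EXIT | p2:escaped | p3:(4,2)->(4,3)->EXIT | p4:(4,1)->(4,2)
Step 6: p0:escaped | p1:escaped | p2:escaped | p3:escaped | p4:(4,2)->(4,3)->EXIT
Exit steps: [2, 5, 1, 5, 6]
First to escape: p2 at step 1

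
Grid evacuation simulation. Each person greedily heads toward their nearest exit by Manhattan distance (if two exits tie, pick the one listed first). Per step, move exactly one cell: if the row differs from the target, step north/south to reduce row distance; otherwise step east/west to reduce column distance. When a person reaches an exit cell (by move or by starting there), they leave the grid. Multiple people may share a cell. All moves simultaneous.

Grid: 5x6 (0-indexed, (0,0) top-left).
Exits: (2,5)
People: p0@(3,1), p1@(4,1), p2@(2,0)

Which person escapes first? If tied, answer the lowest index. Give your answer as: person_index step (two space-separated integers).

Answer: 0 5

Derivation:
Step 1: p0:(3,1)->(2,1) | p1:(4,1)->(3,1) | p2:(2,0)->(2,1)
Step 2: p0:(2,1)->(2,2) | p1:(3,1)->(2,1) | p2:(2,1)->(2,2)
Step 3: p0:(2,2)->(2,3) | p1:(2,1)->(2,2) | p2:(2,2)->(2,3)
Step 4: p0:(2,3)->(2,4) | p1:(2,2)->(2,3) | p2:(2,3)->(2,4)
Step 5: p0:(2,4)->(2,5)->EXIT | p1:(2,3)->(2,4) | p2:(2,4)->(2,5)->EXIT
Step 6: p0:escaped | p1:(2,4)->(2,5)->EXIT | p2:escaped
Exit steps: [5, 6, 5]
First to escape: p0 at step 5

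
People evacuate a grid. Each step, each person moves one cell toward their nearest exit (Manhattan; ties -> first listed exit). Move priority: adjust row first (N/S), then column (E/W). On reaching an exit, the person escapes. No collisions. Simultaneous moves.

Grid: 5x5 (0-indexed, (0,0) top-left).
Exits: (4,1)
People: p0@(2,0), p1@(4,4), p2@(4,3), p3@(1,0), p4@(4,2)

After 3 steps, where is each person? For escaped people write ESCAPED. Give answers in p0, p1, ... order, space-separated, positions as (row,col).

Step 1: p0:(2,0)->(3,0) | p1:(4,4)->(4,3) | p2:(4,3)->(4,2) | p3:(1,0)->(2,0) | p4:(4,2)->(4,1)->EXIT
Step 2: p0:(3,0)->(4,0) | p1:(4,3)->(4,2) | p2:(4,2)->(4,1)->EXIT | p3:(2,0)->(3,0) | p4:escaped
Step 3: p0:(4,0)->(4,1)->EXIT | p1:(4,2)->(4,1)->EXIT | p2:escaped | p3:(3,0)->(4,0) | p4:escaped

ESCAPED ESCAPED ESCAPED (4,0) ESCAPED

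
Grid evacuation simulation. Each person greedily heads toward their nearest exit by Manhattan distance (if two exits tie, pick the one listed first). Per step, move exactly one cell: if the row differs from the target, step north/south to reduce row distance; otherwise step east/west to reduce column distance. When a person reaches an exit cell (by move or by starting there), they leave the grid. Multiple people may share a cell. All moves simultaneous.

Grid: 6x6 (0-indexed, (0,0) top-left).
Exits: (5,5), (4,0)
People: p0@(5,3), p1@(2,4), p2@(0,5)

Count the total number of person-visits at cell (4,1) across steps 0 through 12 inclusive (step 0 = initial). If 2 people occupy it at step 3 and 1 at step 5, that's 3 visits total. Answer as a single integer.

Answer: 0

Derivation:
Step 0: p0@(5,3) p1@(2,4) p2@(0,5) -> at (4,1): 0 [-], cum=0
Step 1: p0@(5,4) p1@(3,4) p2@(1,5) -> at (4,1): 0 [-], cum=0
Step 2: p0@ESC p1@(4,4) p2@(2,5) -> at (4,1): 0 [-], cum=0
Step 3: p0@ESC p1@(5,4) p2@(3,5) -> at (4,1): 0 [-], cum=0
Step 4: p0@ESC p1@ESC p2@(4,5) -> at (4,1): 0 [-], cum=0
Step 5: p0@ESC p1@ESC p2@ESC -> at (4,1): 0 [-], cum=0
Total visits = 0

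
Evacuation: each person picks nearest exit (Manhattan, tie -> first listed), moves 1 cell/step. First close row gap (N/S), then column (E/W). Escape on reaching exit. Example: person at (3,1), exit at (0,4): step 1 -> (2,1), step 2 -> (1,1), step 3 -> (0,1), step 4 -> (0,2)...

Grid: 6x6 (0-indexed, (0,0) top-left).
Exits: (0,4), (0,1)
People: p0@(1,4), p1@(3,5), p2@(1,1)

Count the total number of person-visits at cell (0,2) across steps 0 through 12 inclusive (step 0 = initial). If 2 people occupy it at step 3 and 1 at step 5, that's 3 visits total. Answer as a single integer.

Answer: 0

Derivation:
Step 0: p0@(1,4) p1@(3,5) p2@(1,1) -> at (0,2): 0 [-], cum=0
Step 1: p0@ESC p1@(2,5) p2@ESC -> at (0,2): 0 [-], cum=0
Step 2: p0@ESC p1@(1,5) p2@ESC -> at (0,2): 0 [-], cum=0
Step 3: p0@ESC p1@(0,5) p2@ESC -> at (0,2): 0 [-], cum=0
Step 4: p0@ESC p1@ESC p2@ESC -> at (0,2): 0 [-], cum=0
Total visits = 0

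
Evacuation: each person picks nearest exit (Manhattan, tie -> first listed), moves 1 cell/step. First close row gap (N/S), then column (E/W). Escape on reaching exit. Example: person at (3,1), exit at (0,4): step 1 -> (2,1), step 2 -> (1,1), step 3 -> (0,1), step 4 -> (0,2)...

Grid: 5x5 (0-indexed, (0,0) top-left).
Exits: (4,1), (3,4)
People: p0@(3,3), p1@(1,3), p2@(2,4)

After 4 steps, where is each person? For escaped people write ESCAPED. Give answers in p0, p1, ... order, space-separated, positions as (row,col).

Step 1: p0:(3,3)->(3,4)->EXIT | p1:(1,3)->(2,3) | p2:(2,4)->(3,4)->EXIT
Step 2: p0:escaped | p1:(2,3)->(3,3) | p2:escaped
Step 3: p0:escaped | p1:(3,3)->(3,4)->EXIT | p2:escaped

ESCAPED ESCAPED ESCAPED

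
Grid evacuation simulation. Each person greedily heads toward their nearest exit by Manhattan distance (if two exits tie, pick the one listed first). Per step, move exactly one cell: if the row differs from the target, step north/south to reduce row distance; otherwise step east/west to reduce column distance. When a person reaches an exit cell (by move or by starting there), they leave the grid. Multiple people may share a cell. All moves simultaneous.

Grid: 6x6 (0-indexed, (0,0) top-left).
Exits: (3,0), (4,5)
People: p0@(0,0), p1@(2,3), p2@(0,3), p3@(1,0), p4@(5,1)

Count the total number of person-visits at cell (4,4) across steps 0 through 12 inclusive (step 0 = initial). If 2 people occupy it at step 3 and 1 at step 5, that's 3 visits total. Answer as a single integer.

Answer: 0

Derivation:
Step 0: p0@(0,0) p1@(2,3) p2@(0,3) p3@(1,0) p4@(5,1) -> at (4,4): 0 [-], cum=0
Step 1: p0@(1,0) p1@(3,3) p2@(1,3) p3@(2,0) p4@(4,1) -> at (4,4): 0 [-], cum=0
Step 2: p0@(2,0) p1@(3,2) p2@(2,3) p3@ESC p4@(3,1) -> at (4,4): 0 [-], cum=0
Step 3: p0@ESC p1@(3,1) p2@(3,3) p3@ESC p4@ESC -> at (4,4): 0 [-], cum=0
Step 4: p0@ESC p1@ESC p2@(3,2) p3@ESC p4@ESC -> at (4,4): 0 [-], cum=0
Step 5: p0@ESC p1@ESC p2@(3,1) p3@ESC p4@ESC -> at (4,4): 0 [-], cum=0
Step 6: p0@ESC p1@ESC p2@ESC p3@ESC p4@ESC -> at (4,4): 0 [-], cum=0
Total visits = 0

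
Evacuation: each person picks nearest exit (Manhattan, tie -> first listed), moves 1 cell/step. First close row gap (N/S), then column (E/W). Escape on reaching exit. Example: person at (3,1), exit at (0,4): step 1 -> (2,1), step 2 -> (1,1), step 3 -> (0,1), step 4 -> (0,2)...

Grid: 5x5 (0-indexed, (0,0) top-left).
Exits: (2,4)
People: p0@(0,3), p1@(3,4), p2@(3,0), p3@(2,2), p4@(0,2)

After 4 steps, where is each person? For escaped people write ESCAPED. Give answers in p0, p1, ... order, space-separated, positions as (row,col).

Step 1: p0:(0,3)->(1,3) | p1:(3,4)->(2,4)->EXIT | p2:(3,0)->(2,0) | p3:(2,2)->(2,3) | p4:(0,2)->(1,2)
Step 2: p0:(1,3)->(2,3) | p1:escaped | p2:(2,0)->(2,1) | p3:(2,3)->(2,4)->EXIT | p4:(1,2)->(2,2)
Step 3: p0:(2,3)->(2,4)->EXIT | p1:escaped | p2:(2,1)->(2,2) | p3:escaped | p4:(2,2)->(2,3)
Step 4: p0:escaped | p1:escaped | p2:(2,2)->(2,3) | p3:escaped | p4:(2,3)->(2,4)->EXIT

ESCAPED ESCAPED (2,3) ESCAPED ESCAPED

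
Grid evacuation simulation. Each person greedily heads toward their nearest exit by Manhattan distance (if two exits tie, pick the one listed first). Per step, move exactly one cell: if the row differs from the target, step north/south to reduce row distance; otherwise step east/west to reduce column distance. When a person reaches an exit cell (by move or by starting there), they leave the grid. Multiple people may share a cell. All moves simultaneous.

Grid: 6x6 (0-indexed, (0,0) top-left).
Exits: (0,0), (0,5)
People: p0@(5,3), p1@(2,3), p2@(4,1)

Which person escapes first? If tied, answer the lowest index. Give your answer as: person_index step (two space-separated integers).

Step 1: p0:(5,3)->(4,3) | p1:(2,3)->(1,3) | p2:(4,1)->(3,1)
Step 2: p0:(4,3)->(3,3) | p1:(1,3)->(0,3) | p2:(3,1)->(2,1)
Step 3: p0:(3,3)->(2,3) | p1:(0,3)->(0,4) | p2:(2,1)->(1,1)
Step 4: p0:(2,3)->(1,3) | p1:(0,4)->(0,5)->EXIT | p2:(1,1)->(0,1)
Step 5: p0:(1,3)->(0,3) | p1:escaped | p2:(0,1)->(0,0)->EXIT
Step 6: p0:(0,3)->(0,4) | p1:escaped | p2:escaped
Step 7: p0:(0,4)->(0,5)->EXIT | p1:escaped | p2:escaped
Exit steps: [7, 4, 5]
First to escape: p1 at step 4

Answer: 1 4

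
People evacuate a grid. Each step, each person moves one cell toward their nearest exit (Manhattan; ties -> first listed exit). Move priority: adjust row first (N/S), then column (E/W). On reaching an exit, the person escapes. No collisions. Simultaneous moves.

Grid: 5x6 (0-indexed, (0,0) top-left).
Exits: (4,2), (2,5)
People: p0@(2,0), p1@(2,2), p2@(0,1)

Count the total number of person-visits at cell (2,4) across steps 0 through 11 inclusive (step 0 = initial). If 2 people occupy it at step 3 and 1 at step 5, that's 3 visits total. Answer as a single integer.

Step 0: p0@(2,0) p1@(2,2) p2@(0,1) -> at (2,4): 0 [-], cum=0
Step 1: p0@(3,0) p1@(3,2) p2@(1,1) -> at (2,4): 0 [-], cum=0
Step 2: p0@(4,0) p1@ESC p2@(2,1) -> at (2,4): 0 [-], cum=0
Step 3: p0@(4,1) p1@ESC p2@(3,1) -> at (2,4): 0 [-], cum=0
Step 4: p0@ESC p1@ESC p2@(4,1) -> at (2,4): 0 [-], cum=0
Step 5: p0@ESC p1@ESC p2@ESC -> at (2,4): 0 [-], cum=0
Total visits = 0

Answer: 0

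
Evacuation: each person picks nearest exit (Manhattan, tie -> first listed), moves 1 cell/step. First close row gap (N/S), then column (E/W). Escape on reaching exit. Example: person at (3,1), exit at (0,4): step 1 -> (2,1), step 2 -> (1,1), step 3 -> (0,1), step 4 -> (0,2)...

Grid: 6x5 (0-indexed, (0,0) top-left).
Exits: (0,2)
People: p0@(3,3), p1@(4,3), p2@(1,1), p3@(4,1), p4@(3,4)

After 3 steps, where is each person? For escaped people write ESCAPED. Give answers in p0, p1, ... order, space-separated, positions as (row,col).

Step 1: p0:(3,3)->(2,3) | p1:(4,3)->(3,3) | p2:(1,1)->(0,1) | p3:(4,1)->(3,1) | p4:(3,4)->(2,4)
Step 2: p0:(2,3)->(1,3) | p1:(3,3)->(2,3) | p2:(0,1)->(0,2)->EXIT | p3:(3,1)->(2,1) | p4:(2,4)->(1,4)
Step 3: p0:(1,3)->(0,3) | p1:(2,3)->(1,3) | p2:escaped | p3:(2,1)->(1,1) | p4:(1,4)->(0,4)

(0,3) (1,3) ESCAPED (1,1) (0,4)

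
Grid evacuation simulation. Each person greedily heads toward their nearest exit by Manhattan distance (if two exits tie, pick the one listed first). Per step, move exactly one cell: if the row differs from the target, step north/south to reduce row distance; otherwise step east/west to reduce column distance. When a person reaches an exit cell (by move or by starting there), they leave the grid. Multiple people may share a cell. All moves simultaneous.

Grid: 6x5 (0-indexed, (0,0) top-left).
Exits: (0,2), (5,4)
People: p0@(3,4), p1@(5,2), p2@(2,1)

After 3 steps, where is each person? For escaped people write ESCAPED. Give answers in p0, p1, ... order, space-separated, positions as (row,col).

Step 1: p0:(3,4)->(4,4) | p1:(5,2)->(5,3) | p2:(2,1)->(1,1)
Step 2: p0:(4,4)->(5,4)->EXIT | p1:(5,3)->(5,4)->EXIT | p2:(1,1)->(0,1)
Step 3: p0:escaped | p1:escaped | p2:(0,1)->(0,2)->EXIT

ESCAPED ESCAPED ESCAPED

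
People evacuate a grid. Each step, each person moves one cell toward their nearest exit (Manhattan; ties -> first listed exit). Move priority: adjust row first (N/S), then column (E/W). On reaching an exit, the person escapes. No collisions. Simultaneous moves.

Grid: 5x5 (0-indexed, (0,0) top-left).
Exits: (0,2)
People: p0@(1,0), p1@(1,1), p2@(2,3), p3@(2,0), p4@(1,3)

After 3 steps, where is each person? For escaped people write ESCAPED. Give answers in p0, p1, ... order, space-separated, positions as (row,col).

Step 1: p0:(1,0)->(0,0) | p1:(1,1)->(0,1) | p2:(2,3)->(1,3) | p3:(2,0)->(1,0) | p4:(1,3)->(0,3)
Step 2: p0:(0,0)->(0,1) | p1:(0,1)->(0,2)->EXIT | p2:(1,3)->(0,3) | p3:(1,0)->(0,0) | p4:(0,3)->(0,2)->EXIT
Step 3: p0:(0,1)->(0,2)->EXIT | p1:escaped | p2:(0,3)->(0,2)->EXIT | p3:(0,0)->(0,1) | p4:escaped

ESCAPED ESCAPED ESCAPED (0,1) ESCAPED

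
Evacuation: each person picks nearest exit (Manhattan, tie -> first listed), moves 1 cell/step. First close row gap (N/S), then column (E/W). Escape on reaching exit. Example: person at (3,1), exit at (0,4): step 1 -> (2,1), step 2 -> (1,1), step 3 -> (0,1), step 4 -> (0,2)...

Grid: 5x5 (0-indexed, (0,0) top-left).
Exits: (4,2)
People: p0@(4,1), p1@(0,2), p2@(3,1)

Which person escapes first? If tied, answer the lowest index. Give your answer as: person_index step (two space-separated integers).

Step 1: p0:(4,1)->(4,2)->EXIT | p1:(0,2)->(1,2) | p2:(3,1)->(4,1)
Step 2: p0:escaped | p1:(1,2)->(2,2) | p2:(4,1)->(4,2)->EXIT
Step 3: p0:escaped | p1:(2,2)->(3,2) | p2:escaped
Step 4: p0:escaped | p1:(3,2)->(4,2)->EXIT | p2:escaped
Exit steps: [1, 4, 2]
First to escape: p0 at step 1

Answer: 0 1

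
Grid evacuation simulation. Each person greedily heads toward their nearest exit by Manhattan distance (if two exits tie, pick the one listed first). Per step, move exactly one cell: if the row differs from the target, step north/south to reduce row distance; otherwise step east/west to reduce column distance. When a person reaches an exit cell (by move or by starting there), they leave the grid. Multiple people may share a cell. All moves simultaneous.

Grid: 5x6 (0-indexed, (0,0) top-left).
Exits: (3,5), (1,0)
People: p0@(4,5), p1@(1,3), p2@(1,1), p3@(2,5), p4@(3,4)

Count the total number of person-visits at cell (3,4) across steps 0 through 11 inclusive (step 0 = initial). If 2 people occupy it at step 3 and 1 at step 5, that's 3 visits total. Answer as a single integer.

Step 0: p0@(4,5) p1@(1,3) p2@(1,1) p3@(2,5) p4@(3,4) -> at (3,4): 1 [p4], cum=1
Step 1: p0@ESC p1@(1,2) p2@ESC p3@ESC p4@ESC -> at (3,4): 0 [-], cum=1
Step 2: p0@ESC p1@(1,1) p2@ESC p3@ESC p4@ESC -> at (3,4): 0 [-], cum=1
Step 3: p0@ESC p1@ESC p2@ESC p3@ESC p4@ESC -> at (3,4): 0 [-], cum=1
Total visits = 1

Answer: 1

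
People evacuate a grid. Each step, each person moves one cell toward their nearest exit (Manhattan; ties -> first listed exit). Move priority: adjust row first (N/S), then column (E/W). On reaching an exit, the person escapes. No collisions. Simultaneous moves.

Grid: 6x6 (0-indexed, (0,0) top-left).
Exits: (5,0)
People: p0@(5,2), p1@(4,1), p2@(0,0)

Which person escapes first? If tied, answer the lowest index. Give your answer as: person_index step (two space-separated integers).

Answer: 0 2

Derivation:
Step 1: p0:(5,2)->(5,1) | p1:(4,1)->(5,1) | p2:(0,0)->(1,0)
Step 2: p0:(5,1)->(5,0)->EXIT | p1:(5,1)->(5,0)->EXIT | p2:(1,0)->(2,0)
Step 3: p0:escaped | p1:escaped | p2:(2,0)->(3,0)
Step 4: p0:escaped | p1:escaped | p2:(3,0)->(4,0)
Step 5: p0:escaped | p1:escaped | p2:(4,0)->(5,0)->EXIT
Exit steps: [2, 2, 5]
First to escape: p0 at step 2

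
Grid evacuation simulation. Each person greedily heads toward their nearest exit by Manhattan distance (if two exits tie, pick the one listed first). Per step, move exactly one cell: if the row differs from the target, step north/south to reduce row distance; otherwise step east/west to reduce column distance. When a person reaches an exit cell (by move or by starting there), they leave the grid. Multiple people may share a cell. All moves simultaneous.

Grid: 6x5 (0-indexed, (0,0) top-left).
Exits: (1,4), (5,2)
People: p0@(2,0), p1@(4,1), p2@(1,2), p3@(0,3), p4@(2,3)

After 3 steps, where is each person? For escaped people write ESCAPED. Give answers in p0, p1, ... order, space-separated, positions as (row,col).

Step 1: p0:(2,0)->(1,0) | p1:(4,1)->(5,1) | p2:(1,2)->(1,3) | p3:(0,3)->(1,3) | p4:(2,3)->(1,3)
Step 2: p0:(1,0)->(1,1) | p1:(5,1)->(5,2)->EXIT | p2:(1,3)->(1,4)->EXIT | p3:(1,3)->(1,4)->EXIT | p4:(1,3)->(1,4)->EXIT
Step 3: p0:(1,1)->(1,2) | p1:escaped | p2:escaped | p3:escaped | p4:escaped

(1,2) ESCAPED ESCAPED ESCAPED ESCAPED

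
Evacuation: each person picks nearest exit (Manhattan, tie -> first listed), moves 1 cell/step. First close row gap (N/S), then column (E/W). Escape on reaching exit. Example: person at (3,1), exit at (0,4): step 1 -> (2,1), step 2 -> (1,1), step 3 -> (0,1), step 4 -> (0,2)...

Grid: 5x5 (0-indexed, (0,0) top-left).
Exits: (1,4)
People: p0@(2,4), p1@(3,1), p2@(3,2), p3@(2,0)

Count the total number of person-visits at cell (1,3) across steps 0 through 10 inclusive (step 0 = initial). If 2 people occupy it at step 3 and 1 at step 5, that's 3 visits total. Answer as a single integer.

Step 0: p0@(2,4) p1@(3,1) p2@(3,2) p3@(2,0) -> at (1,3): 0 [-], cum=0
Step 1: p0@ESC p1@(2,1) p2@(2,2) p3@(1,0) -> at (1,3): 0 [-], cum=0
Step 2: p0@ESC p1@(1,1) p2@(1,2) p3@(1,1) -> at (1,3): 0 [-], cum=0
Step 3: p0@ESC p1@(1,2) p2@(1,3) p3@(1,2) -> at (1,3): 1 [p2], cum=1
Step 4: p0@ESC p1@(1,3) p2@ESC p3@(1,3) -> at (1,3): 2 [p1,p3], cum=3
Step 5: p0@ESC p1@ESC p2@ESC p3@ESC -> at (1,3): 0 [-], cum=3
Total visits = 3

Answer: 3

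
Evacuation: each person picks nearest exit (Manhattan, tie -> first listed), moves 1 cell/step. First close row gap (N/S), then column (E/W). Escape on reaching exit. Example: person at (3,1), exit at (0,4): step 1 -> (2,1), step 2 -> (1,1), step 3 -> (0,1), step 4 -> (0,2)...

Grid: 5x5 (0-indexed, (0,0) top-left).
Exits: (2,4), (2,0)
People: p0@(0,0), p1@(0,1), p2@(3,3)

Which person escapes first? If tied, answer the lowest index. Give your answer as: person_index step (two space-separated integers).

Step 1: p0:(0,0)->(1,0) | p1:(0,1)->(1,1) | p2:(3,3)->(2,3)
Step 2: p0:(1,0)->(2,0)->EXIT | p1:(1,1)->(2,1) | p2:(2,3)->(2,4)->EXIT
Step 3: p0:escaped | p1:(2,1)->(2,0)->EXIT | p2:escaped
Exit steps: [2, 3, 2]
First to escape: p0 at step 2

Answer: 0 2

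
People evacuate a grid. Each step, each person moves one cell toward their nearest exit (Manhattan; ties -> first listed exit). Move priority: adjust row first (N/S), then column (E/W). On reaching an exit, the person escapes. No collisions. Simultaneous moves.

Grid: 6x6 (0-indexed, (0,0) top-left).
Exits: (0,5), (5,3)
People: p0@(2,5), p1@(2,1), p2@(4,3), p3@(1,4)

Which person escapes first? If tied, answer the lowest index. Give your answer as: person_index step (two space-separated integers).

Step 1: p0:(2,5)->(1,5) | p1:(2,1)->(3,1) | p2:(4,3)->(5,3)->EXIT | p3:(1,4)->(0,4)
Step 2: p0:(1,5)->(0,5)->EXIT | p1:(3,1)->(4,1) | p2:escaped | p3:(0,4)->(0,5)->EXIT
Step 3: p0:escaped | p1:(4,1)->(5,1) | p2:escaped | p3:escaped
Step 4: p0:escaped | p1:(5,1)->(5,2) | p2:escaped | p3:escaped
Step 5: p0:escaped | p1:(5,2)->(5,3)->EXIT | p2:escaped | p3:escaped
Exit steps: [2, 5, 1, 2]
First to escape: p2 at step 1

Answer: 2 1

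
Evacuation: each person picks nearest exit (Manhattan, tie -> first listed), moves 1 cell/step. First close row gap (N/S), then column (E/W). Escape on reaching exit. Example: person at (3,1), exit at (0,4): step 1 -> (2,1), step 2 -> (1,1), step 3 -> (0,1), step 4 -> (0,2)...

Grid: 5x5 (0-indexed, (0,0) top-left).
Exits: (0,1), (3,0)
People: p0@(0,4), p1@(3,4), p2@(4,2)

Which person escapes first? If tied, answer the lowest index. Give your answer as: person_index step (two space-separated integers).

Step 1: p0:(0,4)->(0,3) | p1:(3,4)->(3,3) | p2:(4,2)->(3,2)
Step 2: p0:(0,3)->(0,2) | p1:(3,3)->(3,2) | p2:(3,2)->(3,1)
Step 3: p0:(0,2)->(0,1)->EXIT | p1:(3,2)->(3,1) | p2:(3,1)->(3,0)->EXIT
Step 4: p0:escaped | p1:(3,1)->(3,0)->EXIT | p2:escaped
Exit steps: [3, 4, 3]
First to escape: p0 at step 3

Answer: 0 3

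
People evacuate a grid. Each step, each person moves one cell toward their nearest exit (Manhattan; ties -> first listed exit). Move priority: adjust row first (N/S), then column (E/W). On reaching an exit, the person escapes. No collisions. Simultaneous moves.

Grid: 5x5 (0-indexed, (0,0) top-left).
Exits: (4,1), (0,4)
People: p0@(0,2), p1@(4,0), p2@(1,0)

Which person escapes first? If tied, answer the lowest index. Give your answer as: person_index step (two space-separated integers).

Answer: 1 1

Derivation:
Step 1: p0:(0,2)->(0,3) | p1:(4,0)->(4,1)->EXIT | p2:(1,0)->(2,0)
Step 2: p0:(0,3)->(0,4)->EXIT | p1:escaped | p2:(2,0)->(3,0)
Step 3: p0:escaped | p1:escaped | p2:(3,0)->(4,0)
Step 4: p0:escaped | p1:escaped | p2:(4,0)->(4,1)->EXIT
Exit steps: [2, 1, 4]
First to escape: p1 at step 1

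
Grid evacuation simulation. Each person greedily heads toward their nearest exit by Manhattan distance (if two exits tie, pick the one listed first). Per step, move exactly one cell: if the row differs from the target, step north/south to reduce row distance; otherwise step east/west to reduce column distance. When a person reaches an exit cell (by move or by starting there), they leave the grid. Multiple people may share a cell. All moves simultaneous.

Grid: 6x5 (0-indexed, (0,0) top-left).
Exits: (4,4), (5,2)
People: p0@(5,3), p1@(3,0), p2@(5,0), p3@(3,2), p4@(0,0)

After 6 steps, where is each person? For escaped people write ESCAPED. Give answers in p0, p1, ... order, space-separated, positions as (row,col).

Step 1: p0:(5,3)->(5,2)->EXIT | p1:(3,0)->(4,0) | p2:(5,0)->(5,1) | p3:(3,2)->(4,2) | p4:(0,0)->(1,0)
Step 2: p0:escaped | p1:(4,0)->(5,0) | p2:(5,1)->(5,2)->EXIT | p3:(4,2)->(5,2)->EXIT | p4:(1,0)->(2,0)
Step 3: p0:escaped | p1:(5,0)->(5,1) | p2:escaped | p3:escaped | p4:(2,0)->(3,0)
Step 4: p0:escaped | p1:(5,1)->(5,2)->EXIT | p2:escaped | p3:escaped | p4:(3,0)->(4,0)
Step 5: p0:escaped | p1:escaped | p2:escaped | p3:escaped | p4:(4,0)->(5,0)
Step 6: p0:escaped | p1:escaped | p2:escaped | p3:escaped | p4:(5,0)->(5,1)

ESCAPED ESCAPED ESCAPED ESCAPED (5,1)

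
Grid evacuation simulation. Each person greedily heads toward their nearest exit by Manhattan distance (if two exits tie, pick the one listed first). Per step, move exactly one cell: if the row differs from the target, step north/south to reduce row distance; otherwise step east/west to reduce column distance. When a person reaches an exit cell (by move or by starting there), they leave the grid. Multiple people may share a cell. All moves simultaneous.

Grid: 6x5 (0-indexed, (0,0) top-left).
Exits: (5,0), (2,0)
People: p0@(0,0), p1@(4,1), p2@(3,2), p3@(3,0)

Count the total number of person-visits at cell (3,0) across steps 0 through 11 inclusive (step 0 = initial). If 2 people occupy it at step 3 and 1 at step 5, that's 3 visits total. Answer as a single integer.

Answer: 1

Derivation:
Step 0: p0@(0,0) p1@(4,1) p2@(3,2) p3@(3,0) -> at (3,0): 1 [p3], cum=1
Step 1: p0@(1,0) p1@(5,1) p2@(2,2) p3@ESC -> at (3,0): 0 [-], cum=1
Step 2: p0@ESC p1@ESC p2@(2,1) p3@ESC -> at (3,0): 0 [-], cum=1
Step 3: p0@ESC p1@ESC p2@ESC p3@ESC -> at (3,0): 0 [-], cum=1
Total visits = 1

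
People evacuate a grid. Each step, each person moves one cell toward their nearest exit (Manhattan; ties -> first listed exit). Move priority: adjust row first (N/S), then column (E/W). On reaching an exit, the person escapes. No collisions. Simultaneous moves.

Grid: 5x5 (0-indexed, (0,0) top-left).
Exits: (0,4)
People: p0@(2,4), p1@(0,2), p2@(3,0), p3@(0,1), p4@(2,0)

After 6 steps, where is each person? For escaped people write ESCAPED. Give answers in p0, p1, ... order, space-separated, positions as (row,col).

Step 1: p0:(2,4)->(1,4) | p1:(0,2)->(0,3) | p2:(3,0)->(2,0) | p3:(0,1)->(0,2) | p4:(2,0)->(1,0)
Step 2: p0:(1,4)->(0,4)->EXIT | p1:(0,3)->(0,4)->EXIT | p2:(2,0)->(1,0) | p3:(0,2)->(0,3) | p4:(1,0)->(0,0)
Step 3: p0:escaped | p1:escaped | p2:(1,0)->(0,0) | p3:(0,3)->(0,4)->EXIT | p4:(0,0)->(0,1)
Step 4: p0:escaped | p1:escaped | p2:(0,0)->(0,1) | p3:escaped | p4:(0,1)->(0,2)
Step 5: p0:escaped | p1:escaped | p2:(0,1)->(0,2) | p3:escaped | p4:(0,2)->(0,3)
Step 6: p0:escaped | p1:escaped | p2:(0,2)->(0,3) | p3:escaped | p4:(0,3)->(0,4)->EXIT

ESCAPED ESCAPED (0,3) ESCAPED ESCAPED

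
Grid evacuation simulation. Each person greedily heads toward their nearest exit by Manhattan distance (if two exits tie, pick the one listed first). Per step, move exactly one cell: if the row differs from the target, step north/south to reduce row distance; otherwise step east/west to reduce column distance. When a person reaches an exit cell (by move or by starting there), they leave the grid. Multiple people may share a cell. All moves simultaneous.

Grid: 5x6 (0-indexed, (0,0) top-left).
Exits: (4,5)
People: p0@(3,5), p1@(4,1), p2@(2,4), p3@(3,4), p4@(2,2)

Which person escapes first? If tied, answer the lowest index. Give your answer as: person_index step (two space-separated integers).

Step 1: p0:(3,5)->(4,5)->EXIT | p1:(4,1)->(4,2) | p2:(2,4)->(3,4) | p3:(3,4)->(4,4) | p4:(2,2)->(3,2)
Step 2: p0:escaped | p1:(4,2)->(4,3) | p2:(3,4)->(4,4) | p3:(4,4)->(4,5)->EXIT | p4:(3,2)->(4,2)
Step 3: p0:escaped | p1:(4,3)->(4,4) | p2:(4,4)->(4,5)->EXIT | p3:escaped | p4:(4,2)->(4,3)
Step 4: p0:escaped | p1:(4,4)->(4,5)->EXIT | p2:escaped | p3:escaped | p4:(4,3)->(4,4)
Step 5: p0:escaped | p1:escaped | p2:escaped | p3:escaped | p4:(4,4)->(4,5)->EXIT
Exit steps: [1, 4, 3, 2, 5]
First to escape: p0 at step 1

Answer: 0 1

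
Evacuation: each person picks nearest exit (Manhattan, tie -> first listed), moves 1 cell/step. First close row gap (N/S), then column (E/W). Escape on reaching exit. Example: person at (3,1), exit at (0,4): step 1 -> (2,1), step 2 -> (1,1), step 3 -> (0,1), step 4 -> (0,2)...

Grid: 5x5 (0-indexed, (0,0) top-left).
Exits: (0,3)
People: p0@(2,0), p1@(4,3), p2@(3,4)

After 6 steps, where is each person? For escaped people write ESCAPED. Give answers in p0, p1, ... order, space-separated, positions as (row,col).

Step 1: p0:(2,0)->(1,0) | p1:(4,3)->(3,3) | p2:(3,4)->(2,4)
Step 2: p0:(1,0)->(0,0) | p1:(3,3)->(2,3) | p2:(2,4)->(1,4)
Step 3: p0:(0,0)->(0,1) | p1:(2,3)->(1,3) | p2:(1,4)->(0,4)
Step 4: p0:(0,1)->(0,2) | p1:(1,3)->(0,3)->EXIT | p2:(0,4)->(0,3)->EXIT
Step 5: p0:(0,2)->(0,3)->EXIT | p1:escaped | p2:escaped

ESCAPED ESCAPED ESCAPED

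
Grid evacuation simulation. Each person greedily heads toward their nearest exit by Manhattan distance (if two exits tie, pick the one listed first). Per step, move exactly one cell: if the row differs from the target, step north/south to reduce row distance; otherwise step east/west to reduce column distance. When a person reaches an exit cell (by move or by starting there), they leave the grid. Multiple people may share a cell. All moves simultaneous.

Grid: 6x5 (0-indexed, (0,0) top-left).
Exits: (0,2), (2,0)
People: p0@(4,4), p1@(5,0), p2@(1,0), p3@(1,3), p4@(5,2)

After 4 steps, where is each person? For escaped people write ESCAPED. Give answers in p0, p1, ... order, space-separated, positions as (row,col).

Step 1: p0:(4,4)->(3,4) | p1:(5,0)->(4,0) | p2:(1,0)->(2,0)->EXIT | p3:(1,3)->(0,3) | p4:(5,2)->(4,2)
Step 2: p0:(3,4)->(2,4) | p1:(4,0)->(3,0) | p2:escaped | p3:(0,3)->(0,2)->EXIT | p4:(4,2)->(3,2)
Step 3: p0:(2,4)->(1,4) | p1:(3,0)->(2,0)->EXIT | p2:escaped | p3:escaped | p4:(3,2)->(2,2)
Step 4: p0:(1,4)->(0,4) | p1:escaped | p2:escaped | p3:escaped | p4:(2,2)->(1,2)

(0,4) ESCAPED ESCAPED ESCAPED (1,2)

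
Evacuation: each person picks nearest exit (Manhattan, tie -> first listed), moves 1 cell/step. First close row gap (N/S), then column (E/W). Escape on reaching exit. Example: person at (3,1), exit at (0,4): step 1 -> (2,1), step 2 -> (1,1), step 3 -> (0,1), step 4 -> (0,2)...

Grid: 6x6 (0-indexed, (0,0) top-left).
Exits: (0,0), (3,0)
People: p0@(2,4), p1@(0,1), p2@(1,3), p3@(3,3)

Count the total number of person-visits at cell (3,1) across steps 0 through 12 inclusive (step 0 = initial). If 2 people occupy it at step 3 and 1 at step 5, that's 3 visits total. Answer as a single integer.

Answer: 2

Derivation:
Step 0: p0@(2,4) p1@(0,1) p2@(1,3) p3@(3,3) -> at (3,1): 0 [-], cum=0
Step 1: p0@(3,4) p1@ESC p2@(0,3) p3@(3,2) -> at (3,1): 0 [-], cum=0
Step 2: p0@(3,3) p1@ESC p2@(0,2) p3@(3,1) -> at (3,1): 1 [p3], cum=1
Step 3: p0@(3,2) p1@ESC p2@(0,1) p3@ESC -> at (3,1): 0 [-], cum=1
Step 4: p0@(3,1) p1@ESC p2@ESC p3@ESC -> at (3,1): 1 [p0], cum=2
Step 5: p0@ESC p1@ESC p2@ESC p3@ESC -> at (3,1): 0 [-], cum=2
Total visits = 2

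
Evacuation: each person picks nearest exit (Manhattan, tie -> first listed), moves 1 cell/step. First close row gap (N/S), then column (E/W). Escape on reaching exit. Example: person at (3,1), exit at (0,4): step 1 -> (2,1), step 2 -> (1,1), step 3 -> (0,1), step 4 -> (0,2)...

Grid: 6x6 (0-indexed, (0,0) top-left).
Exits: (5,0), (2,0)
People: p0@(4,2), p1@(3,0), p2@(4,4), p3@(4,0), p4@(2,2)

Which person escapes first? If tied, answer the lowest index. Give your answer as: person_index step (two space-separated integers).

Answer: 1 1

Derivation:
Step 1: p0:(4,2)->(5,2) | p1:(3,0)->(2,0)->EXIT | p2:(4,4)->(5,4) | p3:(4,0)->(5,0)->EXIT | p4:(2,2)->(2,1)
Step 2: p0:(5,2)->(5,1) | p1:escaped | p2:(5,4)->(5,3) | p3:escaped | p4:(2,1)->(2,0)->EXIT
Step 3: p0:(5,1)->(5,0)->EXIT | p1:escaped | p2:(5,3)->(5,2) | p3:escaped | p4:escaped
Step 4: p0:escaped | p1:escaped | p2:(5,2)->(5,1) | p3:escaped | p4:escaped
Step 5: p0:escaped | p1:escaped | p2:(5,1)->(5,0)->EXIT | p3:escaped | p4:escaped
Exit steps: [3, 1, 5, 1, 2]
First to escape: p1 at step 1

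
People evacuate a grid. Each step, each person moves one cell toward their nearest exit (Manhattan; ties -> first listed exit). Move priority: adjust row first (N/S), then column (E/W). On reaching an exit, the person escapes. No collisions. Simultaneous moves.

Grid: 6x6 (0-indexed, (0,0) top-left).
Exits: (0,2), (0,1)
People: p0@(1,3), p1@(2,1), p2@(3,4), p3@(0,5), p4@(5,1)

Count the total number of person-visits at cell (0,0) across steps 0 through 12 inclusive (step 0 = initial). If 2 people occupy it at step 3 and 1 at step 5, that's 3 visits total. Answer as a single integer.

Answer: 0

Derivation:
Step 0: p0@(1,3) p1@(2,1) p2@(3,4) p3@(0,5) p4@(5,1) -> at (0,0): 0 [-], cum=0
Step 1: p0@(0,3) p1@(1,1) p2@(2,4) p3@(0,4) p4@(4,1) -> at (0,0): 0 [-], cum=0
Step 2: p0@ESC p1@ESC p2@(1,4) p3@(0,3) p4@(3,1) -> at (0,0): 0 [-], cum=0
Step 3: p0@ESC p1@ESC p2@(0,4) p3@ESC p4@(2,1) -> at (0,0): 0 [-], cum=0
Step 4: p0@ESC p1@ESC p2@(0,3) p3@ESC p4@(1,1) -> at (0,0): 0 [-], cum=0
Step 5: p0@ESC p1@ESC p2@ESC p3@ESC p4@ESC -> at (0,0): 0 [-], cum=0
Total visits = 0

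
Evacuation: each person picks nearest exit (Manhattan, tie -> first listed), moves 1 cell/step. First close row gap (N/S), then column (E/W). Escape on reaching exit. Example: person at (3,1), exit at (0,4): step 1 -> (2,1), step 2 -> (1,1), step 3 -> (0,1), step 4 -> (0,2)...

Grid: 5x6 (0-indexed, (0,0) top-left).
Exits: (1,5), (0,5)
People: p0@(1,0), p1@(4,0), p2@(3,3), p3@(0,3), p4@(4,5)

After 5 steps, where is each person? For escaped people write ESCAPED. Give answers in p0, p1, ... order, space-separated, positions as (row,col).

Step 1: p0:(1,0)->(1,1) | p1:(4,0)->(3,0) | p2:(3,3)->(2,3) | p3:(0,3)->(0,4) | p4:(4,5)->(3,5)
Step 2: p0:(1,1)->(1,2) | p1:(3,0)->(2,0) | p2:(2,3)->(1,3) | p3:(0,4)->(0,5)->EXIT | p4:(3,5)->(2,5)
Step 3: p0:(1,2)->(1,3) | p1:(2,0)->(1,0) | p2:(1,3)->(1,4) | p3:escaped | p4:(2,5)->(1,5)->EXIT
Step 4: p0:(1,3)->(1,4) | p1:(1,0)->(1,1) | p2:(1,4)->(1,5)->EXIT | p3:escaped | p4:escaped
Step 5: p0:(1,4)->(1,5)->EXIT | p1:(1,1)->(1,2) | p2:escaped | p3:escaped | p4:escaped

ESCAPED (1,2) ESCAPED ESCAPED ESCAPED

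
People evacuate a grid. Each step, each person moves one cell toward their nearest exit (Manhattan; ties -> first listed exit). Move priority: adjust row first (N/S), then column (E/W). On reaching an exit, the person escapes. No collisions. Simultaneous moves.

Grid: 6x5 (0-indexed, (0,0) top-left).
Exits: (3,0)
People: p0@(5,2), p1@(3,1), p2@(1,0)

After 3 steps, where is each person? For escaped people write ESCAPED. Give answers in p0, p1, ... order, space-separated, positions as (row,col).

Step 1: p0:(5,2)->(4,2) | p1:(3,1)->(3,0)->EXIT | p2:(1,0)->(2,0)
Step 2: p0:(4,2)->(3,2) | p1:escaped | p2:(2,0)->(3,0)->EXIT
Step 3: p0:(3,2)->(3,1) | p1:escaped | p2:escaped

(3,1) ESCAPED ESCAPED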